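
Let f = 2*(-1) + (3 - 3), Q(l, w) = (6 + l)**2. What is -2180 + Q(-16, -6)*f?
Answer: -2380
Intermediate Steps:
f = -2 (f = -2 + 0 = -2)
-2180 + Q(-16, -6)*f = -2180 + (6 - 16)**2*(-2) = -2180 + (-10)**2*(-2) = -2180 + 100*(-2) = -2180 - 200 = -2380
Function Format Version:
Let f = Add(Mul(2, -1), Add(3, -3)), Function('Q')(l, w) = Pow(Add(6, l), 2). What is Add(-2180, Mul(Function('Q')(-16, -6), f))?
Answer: -2380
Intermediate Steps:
f = -2 (f = Add(-2, 0) = -2)
Add(-2180, Mul(Function('Q')(-16, -6), f)) = Add(-2180, Mul(Pow(Add(6, -16), 2), -2)) = Add(-2180, Mul(Pow(-10, 2), -2)) = Add(-2180, Mul(100, -2)) = Add(-2180, -200) = -2380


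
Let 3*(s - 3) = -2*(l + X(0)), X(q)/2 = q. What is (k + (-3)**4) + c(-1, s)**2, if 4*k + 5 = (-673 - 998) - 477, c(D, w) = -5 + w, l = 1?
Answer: -16205/36 ≈ -450.14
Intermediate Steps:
X(q) = 2*q
s = 7/3 (s = 3 + (-2*(1 + 2*0))/3 = 3 + (-2*(1 + 0))/3 = 3 + (-2*1)/3 = 3 + (1/3)*(-2) = 3 - 2/3 = 7/3 ≈ 2.3333)
k = -2153/4 (k = -5/4 + ((-673 - 998) - 477)/4 = -5/4 + (-1671 - 477)/4 = -5/4 + (1/4)*(-2148) = -5/4 - 537 = -2153/4 ≈ -538.25)
(k + (-3)**4) + c(-1, s)**2 = (-2153/4 + (-3)**4) + (-5 + 7/3)**2 = (-2153/4 + 81) + (-8/3)**2 = -1829/4 + 64/9 = -16205/36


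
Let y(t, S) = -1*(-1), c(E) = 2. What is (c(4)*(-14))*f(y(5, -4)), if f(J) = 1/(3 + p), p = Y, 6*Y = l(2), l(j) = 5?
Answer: -168/23 ≈ -7.3043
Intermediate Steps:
y(t, S) = 1
Y = 5/6 (Y = (1/6)*5 = 5/6 ≈ 0.83333)
p = 5/6 ≈ 0.83333
f(J) = 6/23 (f(J) = 1/(3 + 5/6) = 1/(23/6) = 6/23)
(c(4)*(-14))*f(y(5, -4)) = (2*(-14))*(6/23) = -28*6/23 = -168/23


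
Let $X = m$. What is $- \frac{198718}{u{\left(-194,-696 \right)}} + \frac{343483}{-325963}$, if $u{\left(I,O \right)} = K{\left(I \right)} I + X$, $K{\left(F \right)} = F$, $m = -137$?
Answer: $- \frac{641776731}{101018897} \approx -6.353$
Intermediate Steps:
$X = -137$
$u{\left(I,O \right)} = -137 + I^{2}$ ($u{\left(I,O \right)} = I I - 137 = I^{2} - 137 = -137 + I^{2}$)
$- \frac{198718}{u{\left(-194,-696 \right)}} + \frac{343483}{-325963} = - \frac{198718}{-137 + \left(-194\right)^{2}} + \frac{343483}{-325963} = - \frac{198718}{-137 + 37636} + 343483 \left(- \frac{1}{325963}\right) = - \frac{198718}{37499} - \frac{343483}{325963} = - \frac{641776731}{101018897}$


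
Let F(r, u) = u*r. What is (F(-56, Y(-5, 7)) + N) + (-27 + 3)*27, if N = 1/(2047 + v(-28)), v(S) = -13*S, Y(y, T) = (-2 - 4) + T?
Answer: -1697343/2411 ≈ -704.00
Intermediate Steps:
Y(y, T) = -6 + T
F(r, u) = r*u
N = 1/2411 (N = 1/(2047 - 13*(-28)) = 1/(2047 + 364) = 1/2411 ≈ 0.00041477)
(F(-56, Y(-5, 7)) + N) + (-27 + 3)*27 = (-56*(-6 + 7) + 1/2411) + (-27 + 3)*27 = (-56*1 + 1/2411) - 24*27 = (-56 + 1/2411) - 648 = -135015/2411 - 648 = -1697343/2411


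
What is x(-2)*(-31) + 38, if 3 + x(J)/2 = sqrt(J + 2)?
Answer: 224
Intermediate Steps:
x(J) = -6 + 2*sqrt(2 + J) (x(J) = -6 + 2*sqrt(J + 2) = -6 + 2*sqrt(2 + J))
x(-2)*(-31) + 38 = (-6 + 2*sqrt(2 - 2))*(-31) + 38 = (-6 + 2*sqrt(0))*(-31) + 38 = (-6 + 2*0)*(-31) + 38 = (-6 + 0)*(-31) + 38 = -6*(-31) + 38 = 186 + 38 = 224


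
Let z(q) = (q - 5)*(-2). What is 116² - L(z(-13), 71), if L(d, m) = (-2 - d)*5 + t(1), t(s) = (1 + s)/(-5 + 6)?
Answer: 13644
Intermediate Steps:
z(q) = 10 - 2*q (z(q) = (-5 + q)*(-2) = 10 - 2*q)
t(s) = 1 + s (t(s) = (1 + s)/1 = (1 + s)*1 = 1 + s)
L(d, m) = -8 - 5*d (L(d, m) = (-2 - d)*5 + (1 + 1) = (-10 - 5*d) + 2 = -8 - 5*d)
116² - L(z(-13), 71) = 116² - (-8 - 5*(10 - 2*(-13))) = 13456 - (-8 - 5*(10 + 26)) = 13456 - (-8 - 5*36) = 13456 - (-8 - 180) = 13456 - 1*(-188) = 13456 + 188 = 13644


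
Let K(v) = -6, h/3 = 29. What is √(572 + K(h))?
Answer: √566 ≈ 23.791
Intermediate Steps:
h = 87 (h = 3*29 = 87)
√(572 + K(h)) = √(572 - 6) = √566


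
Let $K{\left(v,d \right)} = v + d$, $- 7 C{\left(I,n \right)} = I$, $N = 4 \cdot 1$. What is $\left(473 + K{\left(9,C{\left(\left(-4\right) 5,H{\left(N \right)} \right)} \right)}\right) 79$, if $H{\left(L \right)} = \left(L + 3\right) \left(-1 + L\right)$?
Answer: $\frac{268126}{7} \approx 38304.0$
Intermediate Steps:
$N = 4$
$H{\left(L \right)} = \left(-1 + L\right) \left(3 + L\right)$ ($H{\left(L \right)} = \left(3 + L\right) \left(-1 + L\right) = \left(-1 + L\right) \left(3 + L\right)$)
$C{\left(I,n \right)} = - \frac{I}{7}$
$K{\left(v,d \right)} = d + v$
$\left(473 + K{\left(9,C{\left(\left(-4\right) 5,H{\left(N \right)} \right)} \right)}\right) 79 = \left(473 + \left(- \frac{\left(-4\right) 5}{7} + 9\right)\right) 79 = \left(473 + \left(\left(- \frac{1}{7}\right) \left(-20\right) + 9\right)\right) 79 = \left(473 + \left(\frac{20}{7} + 9\right)\right) 79 = \left(473 + \frac{83}{7}\right) 79 = \frac{3394}{7} \cdot 79 = \frac{268126}{7}$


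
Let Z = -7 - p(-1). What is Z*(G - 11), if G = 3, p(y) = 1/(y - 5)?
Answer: 164/3 ≈ 54.667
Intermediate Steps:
p(y) = 1/(-5 + y)
Z = -41/6 (Z = -7 - 1/(-5 - 1) = -7 - 1/(-6) = -7 - 1*(-⅙) = -7 + ⅙ = -41/6 ≈ -6.8333)
Z*(G - 11) = -41*(3 - 11)/6 = -41/6*(-8) = 164/3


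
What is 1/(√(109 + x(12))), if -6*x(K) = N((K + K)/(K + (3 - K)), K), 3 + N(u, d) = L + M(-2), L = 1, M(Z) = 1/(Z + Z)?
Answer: 2*√70/175 ≈ 0.095618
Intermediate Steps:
M(Z) = 1/(2*Z)
N(u, d) = -9/4 (N(u, d) = -3 + (1 + (½)/(-2)) = -3 + (1 + (½)*(-½)) = -3 + (1 - ¼) = -3 + ¾ = -9/4)
x(K) = 3/8 (x(K) = -⅙*(-9/4) = 3/8)
1/(√(109 + x(12))) = 1/(√(109 + 3/8)) = 1/(√(875/8)) = 1/(5*√70/4) = 2*√70/175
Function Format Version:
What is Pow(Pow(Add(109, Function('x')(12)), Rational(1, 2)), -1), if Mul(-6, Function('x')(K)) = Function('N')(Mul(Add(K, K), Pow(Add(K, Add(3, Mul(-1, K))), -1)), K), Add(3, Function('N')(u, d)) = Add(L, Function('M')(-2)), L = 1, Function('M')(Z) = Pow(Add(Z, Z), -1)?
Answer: Mul(Rational(2, 175), Pow(70, Rational(1, 2))) ≈ 0.095618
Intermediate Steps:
Function('M')(Z) = Mul(Rational(1, 2), Pow(Z, -1)) (Function('M')(Z) = Pow(Mul(2, Z), -1) = Mul(Rational(1, 2), Pow(Z, -1)))
Function('N')(u, d) = Rational(-9, 4) (Function('N')(u, d) = Add(-3, Add(1, Mul(Rational(1, 2), Pow(-2, -1)))) = Add(-3, Add(1, Mul(Rational(1, 2), Rational(-1, 2)))) = Add(-3, Add(1, Rational(-1, 4))) = Add(-3, Rational(3, 4)) = Rational(-9, 4))
Function('x')(K) = Rational(3, 8) (Function('x')(K) = Mul(Rational(-1, 6), Rational(-9, 4)) = Rational(3, 8))
Pow(Pow(Add(109, Function('x')(12)), Rational(1, 2)), -1) = Pow(Pow(Add(109, Rational(3, 8)), Rational(1, 2)), -1) = Pow(Pow(Rational(875, 8), Rational(1, 2)), -1) = Pow(Mul(Rational(5, 4), Pow(70, Rational(1, 2))), -1) = Mul(Rational(2, 175), Pow(70, Rational(1, 2)))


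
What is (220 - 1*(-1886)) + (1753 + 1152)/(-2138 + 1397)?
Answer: 1557641/741 ≈ 2102.1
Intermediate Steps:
(220 - 1*(-1886)) + (1753 + 1152)/(-2138 + 1397) = (220 + 1886) + 2905/(-741) = 2106 + 2905*(-1/741) = 2106 - 2905/741 = 1557641/741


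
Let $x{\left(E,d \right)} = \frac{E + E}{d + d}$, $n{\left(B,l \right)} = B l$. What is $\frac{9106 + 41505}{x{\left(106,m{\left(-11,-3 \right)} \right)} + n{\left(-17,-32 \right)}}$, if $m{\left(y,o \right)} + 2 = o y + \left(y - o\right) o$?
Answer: $\frac{2783605}{30026} \approx 92.707$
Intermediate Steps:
$m{\left(y,o \right)} = -2 + o y + o \left(y - o\right)$ ($m{\left(y,o \right)} = -2 + \left(o y + \left(y - o\right) o\right) = -2 + \left(o y + o \left(y - o\right)\right) = -2 + o y + o \left(y - o\right)$)
$x{\left(E,d \right)} = \frac{E}{d}$ ($x{\left(E,d \right)} = \frac{2 E}{2 d} = 2 E \frac{1}{2 d} = \frac{E}{d}$)
$\frac{9106 + 41505}{x{\left(106,m{\left(-11,-3 \right)} \right)} + n{\left(-17,-32 \right)}} = \frac{9106 + 41505}{\frac{106}{-2 - \left(-3\right)^{2} + 2 \left(-3\right) \left(-11\right)} - -544} = \frac{50611}{\frac{106}{-2 - 9 + 66} + 544} = \frac{50611}{\frac{106}{55} + 544} = \frac{50611}{\frac{30026}{55}} = 50611 \cdot \frac{55}{30026} = \frac{2783605}{30026}$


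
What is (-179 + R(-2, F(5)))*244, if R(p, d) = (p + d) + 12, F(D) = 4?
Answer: -40260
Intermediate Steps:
R(p, d) = 12 + d + p (R(p, d) = (d + p) + 12 = 12 + d + p)
(-179 + R(-2, F(5)))*244 = (-179 + (12 + 4 - 2))*244 = (-179 + 14)*244 = -165*244 = -40260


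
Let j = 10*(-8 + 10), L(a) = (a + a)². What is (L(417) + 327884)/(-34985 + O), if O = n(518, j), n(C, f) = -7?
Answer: -63965/2187 ≈ -29.248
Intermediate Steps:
L(a) = 4*a² (L(a) = (2*a)² = 4*a²)
j = 20 (j = 10*2 = 20)
O = -7
(L(417) + 327884)/(-34985 + O) = (4*417² + 327884)/(-34985 - 7) = (4*173889 + 327884)/(-34992) = (695556 + 327884)*(-1/34992) = 1023440*(-1/34992) = -63965/2187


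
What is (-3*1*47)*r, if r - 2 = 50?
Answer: -7332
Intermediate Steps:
r = 52 (r = 2 + 50 = 52)
(-3*1*47)*r = (-3*1*47)*52 = -3*47*52 = -141*52 = -7332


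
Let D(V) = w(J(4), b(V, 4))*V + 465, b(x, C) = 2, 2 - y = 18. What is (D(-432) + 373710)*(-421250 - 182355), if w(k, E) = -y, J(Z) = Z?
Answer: -221681783115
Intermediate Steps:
y = -16 (y = 2 - 1*18 = 2 - 18 = -16)
w(k, E) = 16 (w(k, E) = -1*(-16) = 16)
D(V) = 465 + 16*V (D(V) = 16*V + 465 = 465 + 16*V)
(D(-432) + 373710)*(-421250 - 182355) = ((465 + 16*(-432)) + 373710)*(-421250 - 182355) = ((465 - 6912) + 373710)*(-603605) = (-6447 + 373710)*(-603605) = 367263*(-603605) = -221681783115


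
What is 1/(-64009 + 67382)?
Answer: 1/3373 ≈ 0.00029647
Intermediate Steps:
1/(-64009 + 67382) = 1/3373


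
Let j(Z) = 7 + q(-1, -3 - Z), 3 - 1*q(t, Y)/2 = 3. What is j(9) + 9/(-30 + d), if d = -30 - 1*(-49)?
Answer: 68/11 ≈ 6.1818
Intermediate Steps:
q(t, Y) = 0 (q(t, Y) = 6 - 2*3 = 6 - 6 = 0)
j(Z) = 7 (j(Z) = 7 + 0 = 7)
d = 19 (d = -30 + 49 = 19)
j(9) + 9/(-30 + d) = 7 + 9/(-30 + 19) = 7 + 9/(-11) = 7 + 9*(-1/11) = 7 - 9/11 = 68/11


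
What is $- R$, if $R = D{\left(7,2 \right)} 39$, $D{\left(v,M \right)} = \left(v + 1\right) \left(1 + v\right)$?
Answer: $-2496$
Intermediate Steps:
$D{\left(v,M \right)} = \left(1 + v\right)^{2}$ ($D{\left(v,M \right)} = \left(1 + v\right) \left(1 + v\right) = \left(1 + v\right)^{2}$)
$R = 2496$ ($R = \left(1 + 7\right)^{2} \cdot 39 = 8^{2} \cdot 39 = 64 \cdot 39 = 2496$)
$- R = \left(-1\right) 2496 = -2496$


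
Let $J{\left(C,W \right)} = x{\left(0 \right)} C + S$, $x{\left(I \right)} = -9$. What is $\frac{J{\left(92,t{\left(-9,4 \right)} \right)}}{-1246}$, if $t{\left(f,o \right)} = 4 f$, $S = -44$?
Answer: $\frac{436}{623} \approx 0.69984$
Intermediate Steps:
$J{\left(C,W \right)} = -44 - 9 C$ ($J{\left(C,W \right)} = - 9 C - 44 = -44 - 9 C$)
$\frac{J{\left(92,t{\left(-9,4 \right)} \right)}}{-1246} = \frac{-44 - 828}{-1246} = \left(-44 - 828\right) \left(- \frac{1}{1246}\right) = \left(-872\right) \left(- \frac{1}{1246}\right) = \frac{436}{623}$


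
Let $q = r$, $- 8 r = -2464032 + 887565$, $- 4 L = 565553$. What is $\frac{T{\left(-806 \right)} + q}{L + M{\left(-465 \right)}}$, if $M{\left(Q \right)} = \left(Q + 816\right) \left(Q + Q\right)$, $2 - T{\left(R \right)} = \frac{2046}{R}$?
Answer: $- \frac{20494543}{48653098} \approx -0.42124$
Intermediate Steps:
$T{\left(R \right)} = 2 - \frac{2046}{R}$
$L = - \frac{565553}{4}$ ($L = \left(- \frac{1}{4}\right) 565553 = - \frac{565553}{4} \approx -1.4139 \cdot 10^{5}$)
$r = \frac{1576467}{8}$ ($r = - \frac{-2464032 + 887565}{8} = \left(- \frac{1}{8}\right) \left(-1576467\right) = \frac{1576467}{8} \approx 1.9706 \cdot 10^{5}$)
$M{\left(Q \right)} = 2 Q \left(816 + Q\right)$ ($M{\left(Q \right)} = \left(816 + Q\right) 2 Q = 2 Q \left(816 + Q\right)$)
$q = \frac{1576467}{8} \approx 1.9706 \cdot 10^{5}$
$\frac{T{\left(-806 \right)} + q}{L + M{\left(-465 \right)}} = \frac{\left(2 - \frac{2046}{-806}\right) + \frac{1576467}{8}}{- \frac{565553}{4} + 2 \left(-465\right) \left(816 - 465\right)} = \frac{\left(2 - - \frac{33}{13}\right) + \frac{1576467}{8}}{- \frac{565553}{4} + 2 \left(-465\right) 351} = \frac{\left(2 + \frac{33}{13}\right) + \frac{1576467}{8}}{- \frac{565553}{4} - 326430} = \frac{\frac{59}{13} + \frac{1576467}{8}}{- \frac{1871273}{4}} = \frac{20494543}{104} \left(- \frac{4}{1871273}\right) = - \frac{20494543}{48653098}$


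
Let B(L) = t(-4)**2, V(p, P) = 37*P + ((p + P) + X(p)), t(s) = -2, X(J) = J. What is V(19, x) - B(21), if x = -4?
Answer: -118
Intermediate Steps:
V(p, P) = 2*p + 38*P (V(p, P) = 37*P + ((p + P) + p) = 37*P + ((P + p) + p) = 37*P + (P + 2*p) = 2*p + 38*P)
B(L) = 4 (B(L) = (-2)**2 = 4)
V(19, x) - B(21) = (2*19 + 38*(-4)) - 1*4 = (38 - 152) - 4 = -114 - 4 = -118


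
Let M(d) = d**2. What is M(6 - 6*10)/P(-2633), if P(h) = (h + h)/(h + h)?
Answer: 2916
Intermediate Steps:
P(h) = 1 (P(h) = (2*h)/((2*h)) = (2*h)*(1/(2*h)) = 1)
M(6 - 6*10)/P(-2633) = (6 - 6*10)**2/1 = (6 - 60)**2*1 = (-54)**2*1 = 2916*1 = 2916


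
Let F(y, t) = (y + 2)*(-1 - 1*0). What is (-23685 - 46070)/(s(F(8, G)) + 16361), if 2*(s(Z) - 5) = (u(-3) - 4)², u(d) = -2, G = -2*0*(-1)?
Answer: -69755/16384 ≈ -4.2575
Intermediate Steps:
G = 0 (G = 0*(-1) = 0)
F(y, t) = -2 - y (F(y, t) = (2 + y)*(-1 + 0) = (2 + y)*(-1) = -2 - y)
s(Z) = 23 (s(Z) = 5 + (-2 - 4)²/2 = 5 + (½)*(-6)² = 5 + (½)*36 = 5 + 18 = 23)
(-23685 - 46070)/(s(F(8, G)) + 16361) = (-23685 - 46070)/(23 + 16361) = -69755/16384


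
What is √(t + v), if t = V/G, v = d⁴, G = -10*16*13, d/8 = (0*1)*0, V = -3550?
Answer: √4615/52 ≈ 1.3064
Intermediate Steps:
d = 0 (d = 8*((0*1)*0) = 8*(0*0) = 8*0 = 0)
G = -2080 (G = -160*13 = -2080)
v = 0 (v = 0⁴ = 0)
t = 355/208 (t = -3550/(-2080) = -3550*(-1/2080) = 355/208 ≈ 1.7067)
√(t + v) = √(355/208 + 0) = √(355/208) = √4615/52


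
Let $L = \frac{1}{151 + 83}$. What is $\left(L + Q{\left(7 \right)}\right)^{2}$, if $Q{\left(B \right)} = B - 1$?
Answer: $\frac{1974025}{54756} \approx 36.051$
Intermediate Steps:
$Q{\left(B \right)} = -1 + B$
$L = \frac{1}{234} \approx 0.0042735$
$\left(L + Q{\left(7 \right)}\right)^{2} = \left(\frac{1}{234} + \left(-1 + 7\right)\right)^{2} = \left(\frac{1}{234} + 6\right)^{2} = \left(\frac{1405}{234}\right)^{2} = \frac{1974025}{54756}$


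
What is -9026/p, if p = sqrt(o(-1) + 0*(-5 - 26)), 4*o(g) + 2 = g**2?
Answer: 18052*I ≈ 18052.0*I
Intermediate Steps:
o(g) = -1/2 + g**2/4
p = I/2 (p = sqrt((-1/2 + (1/4)*(-1)**2) + 0*(-5 - 26)) = sqrt((-1/2 + (1/4)*1) + 0*(-31)) = sqrt((-1/2 + 1/4) + 0) = sqrt(-1/4 + 0) = sqrt(-1/4) = I/2 ≈ 0.5*I)
-9026/p = -9026*(-2*I) = -(-18052)*I = 18052*I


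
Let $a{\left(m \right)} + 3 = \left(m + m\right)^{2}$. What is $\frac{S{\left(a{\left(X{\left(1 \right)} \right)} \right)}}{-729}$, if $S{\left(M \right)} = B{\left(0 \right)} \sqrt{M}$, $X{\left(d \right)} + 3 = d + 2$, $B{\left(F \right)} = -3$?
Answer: $\frac{i \sqrt{3}}{243} \approx 0.0071278 i$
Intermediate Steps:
$X{\left(d \right)} = -1 + d$ ($X{\left(d \right)} = -3 + \left(d + 2\right) = -3 + \left(2 + d\right) = -1 + d$)
$a{\left(m \right)} = -3 + 4 m^{2}$ ($a{\left(m \right)} = -3 + \left(m + m\right)^{2} = -3 + \left(2 m\right)^{2} = -3 + 4 m^{2}$)
$S{\left(M \right)} = - 3 \sqrt{M}$
$\frac{S{\left(a{\left(X{\left(1 \right)} \right)} \right)}}{-729} = \frac{\left(-3\right) \sqrt{-3 + 4 \left(-1 + 1\right)^{2}}}{-729} = - 3 \sqrt{-3 + 4 \cdot 0^{2}} \left(- \frac{1}{729}\right) = - 3 \sqrt{-3 + 4 \cdot 0} \left(- \frac{1}{729}\right) = - 3 \sqrt{-3 + 0} \left(- \frac{1}{729}\right) = - 3 \sqrt{-3} \left(- \frac{1}{729}\right) = - 3 i \sqrt{3} \left(- \frac{1}{729}\right) = \frac{i \sqrt{3}}{243}$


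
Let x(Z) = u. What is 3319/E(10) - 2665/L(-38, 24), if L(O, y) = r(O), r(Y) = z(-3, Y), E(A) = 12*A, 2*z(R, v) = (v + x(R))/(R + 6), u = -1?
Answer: 52519/120 ≈ 437.66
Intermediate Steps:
x(Z) = -1
z(R, v) = (-1 + v)/(2*(6 + R)) (z(R, v) = ((v - 1)/(R + 6))/2 = ((-1 + v)/(6 + R))/2 = (-1 + v)/(2*(6 + R)))
r(Y) = -1/6 + Y/6 (r(Y) = (-1 + Y)/(2*(6 - 3)) = (1/2)*(-1 + Y)/3 = (1/2)*(1/3)*(-1 + Y) = -1/6 + Y/6)
L(O, y) = -1/6 + O/6
3319/E(10) - 2665/L(-38, 24) = 3319/((12*10)) - 2665/(-1/6 + (1/6)*(-38)) = 3319/120 - 2665/(-1/6 - 19/3) = 3319*(1/120) - 2665/(-13/2) = 3319/120 - 2665*(-2/13) = 3319/120 + 410 = 52519/120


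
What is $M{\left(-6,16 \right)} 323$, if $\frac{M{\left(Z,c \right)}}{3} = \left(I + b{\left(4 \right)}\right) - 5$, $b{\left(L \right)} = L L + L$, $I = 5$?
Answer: $19380$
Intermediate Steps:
$b{\left(L \right)} = L + L^{2}$ ($b{\left(L \right)} = L^{2} + L = L + L^{2}$)
$M{\left(Z,c \right)} = 60$ ($M{\left(Z,c \right)} = 3 \left(\left(5 + 4 \left(1 + 4\right)\right) - 5\right) = 3 \left(\left(5 + 4 \cdot 5\right) - 5\right) = 3 \left(\left(5 + 20\right) - 5\right) = 3 \left(25 - 5\right) = 3 \cdot 20 = 60$)
$M{\left(-6,16 \right)} 323 = 60 \cdot 323 = 19380$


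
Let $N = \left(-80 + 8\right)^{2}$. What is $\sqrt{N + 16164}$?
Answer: $6 \sqrt{593} \approx 146.11$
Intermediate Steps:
$N = 5184$ ($N = \left(-72\right)^{2} = 5184$)
$\sqrt{N + 16164} = \sqrt{5184 + 16164} = \sqrt{21348} = 6 \sqrt{593}$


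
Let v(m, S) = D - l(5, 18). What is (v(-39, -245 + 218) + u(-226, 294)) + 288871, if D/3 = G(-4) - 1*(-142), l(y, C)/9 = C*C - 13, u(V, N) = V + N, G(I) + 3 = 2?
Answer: 286563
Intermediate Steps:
G(I) = -1 (G(I) = -3 + 2 = -1)
u(V, N) = N + V
l(y, C) = -117 + 9*C**2 (l(y, C) = 9*(C*C - 13) = 9*(C**2 - 13) = 9*(-13 + C**2) = -117 + 9*C**2)
D = 423 (D = 3*(-1 - 1*(-142)) = 3*(-1 + 142) = 3*141 = 423)
v(m, S) = -2376 (v(m, S) = 423 - (-117 + 9*18**2) = 423 - (-117 + 9*324) = 423 - (-117 + 2916) = 423 - 1*2799 = 423 - 2799 = -2376)
(v(-39, -245 + 218) + u(-226, 294)) + 288871 = (-2376 + (294 - 226)) + 288871 = (-2376 + 68) + 288871 = -2308 + 288871 = 286563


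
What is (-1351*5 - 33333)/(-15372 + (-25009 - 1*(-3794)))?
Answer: 40088/36587 ≈ 1.0957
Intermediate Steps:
(-1351*5 - 33333)/(-15372 + (-25009 - 1*(-3794))) = (-6755 - 33333)/(-15372 + (-25009 + 3794)) = -40088/(-15372 - 21215) = -40088/(-36587) = -40088*(-1/36587) = 40088/36587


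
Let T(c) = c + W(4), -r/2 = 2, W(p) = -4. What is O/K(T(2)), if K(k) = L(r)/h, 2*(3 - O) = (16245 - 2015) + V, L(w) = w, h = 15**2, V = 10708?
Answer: 1402425/2 ≈ 7.0121e+5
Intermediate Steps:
h = 225
r = -4 (r = -2*2 = -4)
T(c) = -4 + c (T(c) = c - 4 = -4 + c)
O = -12466 (O = 3 - ((16245 - 2015) + 10708)/2 = 3 - (14230 + 10708)/2 = 3 - 1/2*24938 = 3 - 12469 = -12466)
K(k) = -4/225
O/K(T(2)) = -12466/(-4/225) = -12466*(-225/4) = 1402425/2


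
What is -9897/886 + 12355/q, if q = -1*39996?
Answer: -203393471/17718228 ≈ -11.479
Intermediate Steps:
q = -39996
-9897/886 + 12355/q = -9897/886 + 12355/(-39996) = -9897*1/886 + 12355*(-1/39996) = -9897/886 - 12355/39996 = -203393471/17718228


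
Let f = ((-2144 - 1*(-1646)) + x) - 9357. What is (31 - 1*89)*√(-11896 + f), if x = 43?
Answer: -1044*I*√67 ≈ -8545.5*I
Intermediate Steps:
f = -9812 (f = ((-2144 - 1*(-1646)) + 43) - 9357 = ((-2144 + 1646) + 43) - 9357 = (-498 + 43) - 9357 = -455 - 9357 = -9812)
(31 - 1*89)*√(-11896 + f) = (31 - 1*89)*√(-11896 - 9812) = (31 - 89)*√(-21708) = -1044*I*√67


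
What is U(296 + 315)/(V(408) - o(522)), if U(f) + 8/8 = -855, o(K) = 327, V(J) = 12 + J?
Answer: -856/93 ≈ -9.2043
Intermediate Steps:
U(f) = -856 (U(f) = -1 - 855 = -856)
U(296 + 315)/(V(408) - o(522)) = -856/((12 + 408) - 1*327) = -856/(420 - 327) = -856/93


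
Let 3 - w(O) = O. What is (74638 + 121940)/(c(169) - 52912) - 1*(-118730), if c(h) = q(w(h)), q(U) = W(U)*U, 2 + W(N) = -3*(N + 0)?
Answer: 8028899231/67624 ≈ 1.1873e+5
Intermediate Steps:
W(N) = -2 - 3*N (W(N) = -2 - 3*(N + 0) = -2 - 3*N)
w(O) = 3 - O
q(U) = U*(-2 - 3*U) (q(U) = (-2 - 3*U)*U = U*(-2 - 3*U))
c(h) = -(3 - h)*(11 - 3*h) (c(h) = -(3 - h)*(2 + 3*(3 - h)) = -(3 - h)*(2 + (9 - 3*h)) = -(3 - h)*(11 - 3*h))
(74638 + 121940)/(c(169) - 52912) - 1*(-118730) = (74638 + 121940)/((-3 + 169)*(11 - 3*169) - 52912) - 1*(-118730) = 196578/(166*(11 - 507) - 52912) + 118730 = 196578/(166*(-496) - 52912) + 118730 = 196578/(-82336 - 52912) + 118730 = 196578/(-135248) + 118730 = 196578*(-1/135248) + 118730 = -98289/67624 + 118730 = 8028899231/67624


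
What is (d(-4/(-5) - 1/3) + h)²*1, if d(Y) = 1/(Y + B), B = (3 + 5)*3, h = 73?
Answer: 718561636/134689 ≈ 5335.0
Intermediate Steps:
B = 24 (B = 8*3 = 24)
d(Y) = 1/(24 + Y) (d(Y) = 1/(Y + 24) = 1/(24 + Y))
(d(-4/(-5) - 1/3) + h)²*1 = (1/(24 + (-4/(-5) - 1/3)) + 73)²*1 = (1/(24 + (-4*(-⅕) - 1*⅓)) + 73)²*1 = (1/(24 + (⅘ - ⅓)) + 73)²*1 = (1/(24 + 7/15) + 73)²*1 = (1/(367/15) + 73)²*1 = (15/367 + 73)²*1 = (26806/367)²*1 = (718561636/134689)*1 = 718561636/134689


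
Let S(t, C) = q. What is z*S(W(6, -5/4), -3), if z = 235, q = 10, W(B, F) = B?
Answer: 2350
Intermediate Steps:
S(t, C) = 10
z*S(W(6, -5/4), -3) = 235*10 = 2350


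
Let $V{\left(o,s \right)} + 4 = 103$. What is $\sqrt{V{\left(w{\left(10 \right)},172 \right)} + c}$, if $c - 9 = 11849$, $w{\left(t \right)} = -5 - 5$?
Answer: $\sqrt{11957} \approx 109.35$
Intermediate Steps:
$w{\left(t \right)} = -10$
$V{\left(o,s \right)} = 99$ ($V{\left(o,s \right)} = -4 + 103 = 99$)
$c = 11858$ ($c = 9 + 11849 = 11858$)
$\sqrt{V{\left(w{\left(10 \right)},172 \right)} + c} = \sqrt{99 + 11858} = \sqrt{11957}$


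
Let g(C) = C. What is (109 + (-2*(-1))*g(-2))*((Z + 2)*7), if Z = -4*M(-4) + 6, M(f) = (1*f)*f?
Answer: -41160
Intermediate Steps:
M(f) = f**2 (M(f) = f*f = f**2)
Z = -58 (Z = -4*(-4)**2 + 6 = -4*16 + 6 = -64 + 6 = -58)
(109 + (-2*(-1))*g(-2))*((Z + 2)*7) = (109 - 2*(-1)*(-2))*((-58 + 2)*7) = (109 + 2*(-2))*(-56*7) = (109 - 4)*(-392) = 105*(-392) = -41160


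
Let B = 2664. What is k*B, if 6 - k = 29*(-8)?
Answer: 634032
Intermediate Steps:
k = 238 (k = 6 - 29*(-8) = 6 - 1*(-232) = 6 + 232 = 238)
k*B = 238*2664 = 634032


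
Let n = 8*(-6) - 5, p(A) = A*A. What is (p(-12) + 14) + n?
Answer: 105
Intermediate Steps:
p(A) = A²
n = -53 (n = -48 - 5 = -53)
(p(-12) + 14) + n = ((-12)² + 14) - 53 = (144 + 14) - 53 = 158 - 53 = 105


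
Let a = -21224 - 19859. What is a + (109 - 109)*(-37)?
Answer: -41083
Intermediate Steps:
a = -41083
a + (109 - 109)*(-37) = -41083 + (109 - 109)*(-37) = -41083 + 0*(-37) = -41083 + 0 = -41083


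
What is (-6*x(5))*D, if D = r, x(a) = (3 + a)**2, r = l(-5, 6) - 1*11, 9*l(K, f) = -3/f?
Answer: 12736/3 ≈ 4245.3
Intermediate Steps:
l(K, f) = -1/(3*f) (l(K, f) = (-3/f)/9 = -1/(3*f))
r = -199/18 (r = -1/3/6 - 1*11 = -1/3*1/6 - 11 = -1/18 - 11 = -199/18 ≈ -11.056)
D = -199/18 ≈ -11.056
(-6*x(5))*D = -6*(3 + 5)**2*(-199/18) = -6*8**2*(-199/18) = -6*64*(-199/18) = -384*(-199/18) = 12736/3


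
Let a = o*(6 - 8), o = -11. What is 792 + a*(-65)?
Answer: -638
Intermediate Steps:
a = 22 (a = -11*(6 - 8) = -11*(-2) = 22)
792 + a*(-65) = 792 + 22*(-65) = 792 - 1430 = -638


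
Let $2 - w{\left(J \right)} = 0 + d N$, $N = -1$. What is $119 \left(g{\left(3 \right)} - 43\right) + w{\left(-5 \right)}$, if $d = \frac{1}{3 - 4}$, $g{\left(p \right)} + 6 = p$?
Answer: $-5473$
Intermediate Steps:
$g{\left(p \right)} = -6 + p$
$d = -1$ ($d = \frac{1}{-1} = -1$)
$w{\left(J \right)} = 1$ ($w{\left(J \right)} = 2 - \left(0 - -1\right) = 2 - \left(0 + 1\right) = 2 - 1 = 1$)
$119 \left(g{\left(3 \right)} - 43\right) + w{\left(-5 \right)} = 119 \left(\left(-6 + 3\right) - 43\right) + 1 = 119 \left(-3 - 43\right) + 1 = 119 \left(-46\right) + 1 = -5474 + 1 = -5473$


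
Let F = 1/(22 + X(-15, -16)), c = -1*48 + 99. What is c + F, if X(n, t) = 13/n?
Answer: 16182/317 ≈ 51.047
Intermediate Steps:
c = 51 (c = -48 + 99 = 51)
F = 15/317 (F = 1/(22 + 13/(-15)) = 1/(22 + 13*(-1/15)) = 1/(22 - 13/15) = 1/(317/15) = 15/317 ≈ 0.047319)
c + F = 51 + 15/317 = 16182/317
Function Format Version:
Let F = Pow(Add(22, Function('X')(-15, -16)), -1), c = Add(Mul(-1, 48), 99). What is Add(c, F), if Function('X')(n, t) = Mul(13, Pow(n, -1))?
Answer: Rational(16182, 317) ≈ 51.047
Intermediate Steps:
c = 51 (c = Add(-48, 99) = 51)
F = Rational(15, 317) (F = Pow(Add(22, Mul(13, Pow(-15, -1))), -1) = Pow(Add(22, Mul(13, Rational(-1, 15))), -1) = Pow(Add(22, Rational(-13, 15)), -1) = Pow(Rational(317, 15), -1) = Rational(15, 317) ≈ 0.047319)
Add(c, F) = Add(51, Rational(15, 317)) = Rational(16182, 317)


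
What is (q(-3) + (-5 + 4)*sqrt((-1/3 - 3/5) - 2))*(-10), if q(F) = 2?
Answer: -20 + 4*I*sqrt(165)/3 ≈ -20.0 + 17.127*I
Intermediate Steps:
(q(-3) + (-5 + 4)*sqrt((-1/3 - 3/5) - 2))*(-10) = (2 + (-5 + 4)*sqrt((-1/3 - 3/5) - 2))*(-10) = (2 - sqrt((-1*1/3 - 3*1/5) - 2))*(-10) = (2 - sqrt((-1/3 - 3/5) - 2))*(-10) = (2 - sqrt(-14/15 - 2))*(-10) = (2 - sqrt(-44/15))*(-10) = (2 - 2*I*sqrt(165)/15)*(-10) = -20 + 4*I*sqrt(165)/3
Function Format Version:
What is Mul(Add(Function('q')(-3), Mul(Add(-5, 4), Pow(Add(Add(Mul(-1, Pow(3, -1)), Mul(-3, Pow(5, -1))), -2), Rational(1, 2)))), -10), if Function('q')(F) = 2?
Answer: Add(-20, Mul(Rational(4, 3), I, Pow(165, Rational(1, 2)))) ≈ Add(-20.000, Mul(17.127, I))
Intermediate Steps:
Mul(Add(Function('q')(-3), Mul(Add(-5, 4), Pow(Add(Add(Mul(-1, Pow(3, -1)), Mul(-3, Pow(5, -1))), -2), Rational(1, 2)))), -10) = Mul(Add(2, Mul(Add(-5, 4), Pow(Add(Add(Mul(-1, Pow(3, -1)), Mul(-3, Pow(5, -1))), -2), Rational(1, 2)))), -10) = Mul(Add(2, Mul(-1, Pow(Add(Add(Mul(-1, Rational(1, 3)), Mul(-3, Rational(1, 5))), -2), Rational(1, 2)))), -10) = Mul(Add(2, Mul(-1, Pow(Add(Add(Rational(-1, 3), Rational(-3, 5)), -2), Rational(1, 2)))), -10) = Mul(Add(2, Mul(-1, Pow(Add(Rational(-14, 15), -2), Rational(1, 2)))), -10) = Mul(Add(2, Mul(-1, Pow(Rational(-44, 15), Rational(1, 2)))), -10) = Mul(Add(2, Mul(-1, Mul(Rational(2, 15), I, Pow(165, Rational(1, 2))))), -10) = Mul(Add(2, Mul(Rational(-2, 15), I, Pow(165, Rational(1, 2)))), -10) = Add(-20, Mul(Rational(4, 3), I, Pow(165, Rational(1, 2))))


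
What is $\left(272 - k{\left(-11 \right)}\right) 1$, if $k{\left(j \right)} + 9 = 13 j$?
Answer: $424$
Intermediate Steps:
$k{\left(j \right)} = -9 + 13 j$
$\left(272 - k{\left(-11 \right)}\right) 1 = \left(272 - \left(-9 + 13 \left(-11\right)\right)\right) 1 = \left(272 - \left(-9 - 143\right)\right) 1 = \left(272 - -152\right) 1 = \left(272 + 152\right) 1 = 424 \cdot 1 = 424$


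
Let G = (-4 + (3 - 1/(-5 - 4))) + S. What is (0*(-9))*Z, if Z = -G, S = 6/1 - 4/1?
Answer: 0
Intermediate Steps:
S = 2 (S = 6*1 - 4*1 = 6 - 4 = 2)
G = 10/9 (G = (-4 + (3 - 1/(-5 - 4))) + 2 = (-4 + (3 - 1/(-9))) + 2 = (-4 + (3 - 1*(-⅑))) + 2 = (-4 + (3 + ⅑)) + 2 = (-4 + 28/9) + 2 = -8/9 + 2 = 10/9 ≈ 1.1111)
Z = -10/9 (Z = -1*10/9 = -10/9 ≈ -1.1111)
(0*(-9))*Z = (0*(-9))*(-10/9) = 0*(-10/9) = 0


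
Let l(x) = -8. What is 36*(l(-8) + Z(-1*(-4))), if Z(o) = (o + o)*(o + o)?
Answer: 2016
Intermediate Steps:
Z(o) = 4*o² (Z(o) = (2*o)*(2*o) = 4*o²)
36*(l(-8) + Z(-1*(-4))) = 36*(-8 + 4*(-1*(-4))²) = 36*(-8 + 4*4²) = 36*(-8 + 4*16) = 36*(-8 + 64) = 36*56 = 2016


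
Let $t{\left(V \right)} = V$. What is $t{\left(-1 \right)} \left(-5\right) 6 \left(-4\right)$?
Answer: $-120$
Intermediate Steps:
$t{\left(-1 \right)} \left(-5\right) 6 \left(-4\right) = \left(-1\right) \left(-5\right) 6 \left(-4\right) = 5 \left(-24\right) = -120$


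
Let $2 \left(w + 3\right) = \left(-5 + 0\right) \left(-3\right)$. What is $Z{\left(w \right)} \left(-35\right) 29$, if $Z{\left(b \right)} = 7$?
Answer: $-7105$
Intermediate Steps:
$w = \frac{9}{2}$ ($w = -3 + \frac{\left(-5 + 0\right) \left(-3\right)}{2} = -3 + \frac{\left(-5\right) \left(-3\right)}{2} = -3 + \frac{1}{2} \cdot 15 = -3 + \frac{15}{2} = \frac{9}{2} \approx 4.5$)
$Z{\left(w \right)} \left(-35\right) 29 = 7 \left(-35\right) 29 = \left(-245\right) 29 = -7105$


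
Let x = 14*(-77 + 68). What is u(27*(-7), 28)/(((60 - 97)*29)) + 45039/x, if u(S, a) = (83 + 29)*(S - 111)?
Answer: -14697749/45066 ≈ -326.14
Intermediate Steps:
u(S, a) = -12432 + 112*S (u(S, a) = 112*(-111 + S) = -12432 + 112*S)
x = -126 (x = 14*(-9) = -126)
u(27*(-7), 28)/(((60 - 97)*29)) + 45039/x = (-12432 + 112*(27*(-7)))/(((60 - 97)*29)) + 45039/(-126) = (-12432 + 112*(-189))/((-37*29)) + 45039*(-1/126) = (-12432 - 21168)/(-1073) - 15013/42 = -33600*(-1/1073) - 15013/42 = 33600/1073 - 15013/42 = -14697749/45066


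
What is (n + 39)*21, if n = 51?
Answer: 1890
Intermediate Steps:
(n + 39)*21 = (51 + 39)*21 = 90*21 = 1890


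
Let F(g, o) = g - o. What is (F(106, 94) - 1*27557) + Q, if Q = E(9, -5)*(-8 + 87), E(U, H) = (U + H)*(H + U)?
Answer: -26281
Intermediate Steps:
E(U, H) = (H + U)² (E(U, H) = (H + U)*(H + U) = (H + U)²)
Q = 1264 (Q = (-5 + 9)²*(-8 + 87) = 4²*79 = 16*79 = 1264)
(F(106, 94) - 1*27557) + Q = ((106 - 1*94) - 1*27557) + 1264 = ((106 - 94) - 27557) + 1264 = (12 - 27557) + 1264 = -27545 + 1264 = -26281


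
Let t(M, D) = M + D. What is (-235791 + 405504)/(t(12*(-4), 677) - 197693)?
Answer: -18857/21896 ≈ -0.86121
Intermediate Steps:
t(M, D) = D + M
(-235791 + 405504)/(t(12*(-4), 677) - 197693) = (-235791 + 405504)/((677 + 12*(-4)) - 197693) = 169713/((677 - 48) - 197693) = 169713/(629 - 197693) = 169713/(-197064) = 169713*(-1/197064) = -18857/21896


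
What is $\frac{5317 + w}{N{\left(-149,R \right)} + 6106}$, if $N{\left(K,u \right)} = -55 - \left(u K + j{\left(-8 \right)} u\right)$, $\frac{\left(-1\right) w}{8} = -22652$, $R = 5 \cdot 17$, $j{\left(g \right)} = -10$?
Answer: $\frac{186533}{19566} \approx 9.5335$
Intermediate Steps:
$R = 85$
$w = 181216$ ($w = \left(-8\right) \left(-22652\right) = 181216$)
$N{\left(K,u \right)} = -55 + 10 u - K u$ ($N{\left(K,u \right)} = -55 - \left(u K - 10 u\right) = -55 - \left(K u - 10 u\right) = -55 - \left(- 10 u + K u\right) = -55 + 10 u - K u$)
$\frac{5317 + w}{N{\left(-149,R \right)} + 6106} = \frac{5317 + 181216}{\left(-55 + 10 \cdot 85 - \left(-149\right) 85\right) + 6106} = \frac{186533}{\left(-55 + 850 + 12665\right) + 6106} = \frac{186533}{13460 + 6106} = \frac{186533}{19566}$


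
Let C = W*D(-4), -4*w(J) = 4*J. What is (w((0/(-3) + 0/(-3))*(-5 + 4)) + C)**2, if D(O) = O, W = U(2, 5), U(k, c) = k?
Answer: 64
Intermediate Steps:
W = 2
w(J) = -J
C = -8 (C = 2*(-4) = -8)
(w((0/(-3) + 0/(-3))*(-5 + 4)) + C)**2 = (-(0/(-3) + 0/(-3))*(-5 + 4) - 8)**2 = (-(0*(-1/3) + 0*(-1/3))*(-1) - 8)**2 = (-(0 + 0)*(-1) - 8)**2 = (-0*(-1) - 8)**2 = (-1*0 - 8)**2 = (0 - 8)**2 = (-8)**2 = 64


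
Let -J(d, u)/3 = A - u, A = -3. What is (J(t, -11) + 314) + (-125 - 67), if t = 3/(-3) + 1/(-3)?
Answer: 98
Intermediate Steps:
t = -4/3 (t = 3*(-⅓) + 1*(-⅓) = -1 - ⅓ = -4/3 ≈ -1.3333)
J(d, u) = 9 + 3*u (J(d, u) = -3*(-3 - u) = 9 + 3*u)
(J(t, -11) + 314) + (-125 - 67) = ((9 + 3*(-11)) + 314) + (-125 - 67) = ((9 - 33) + 314) - 192 = (-24 + 314) - 192 = 290 - 192 = 98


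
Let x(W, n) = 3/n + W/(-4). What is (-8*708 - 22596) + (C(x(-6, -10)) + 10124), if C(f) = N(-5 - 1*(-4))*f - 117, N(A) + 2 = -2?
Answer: -91289/5 ≈ -18258.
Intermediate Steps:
N(A) = -4 (N(A) = -2 - 2 = -4)
x(W, n) = 3/n - W/4 (x(W, n) = 3/n + W*(-1/4) = 3/n - W/4)
C(f) = -117 - 4*f (C(f) = -4*f - 117 = -117 - 4*f)
(-8*708 - 22596) + (C(x(-6, -10)) + 10124) = (-8*708 - 22596) + ((-117 - 4*(3/(-10) - 1/4*(-6))) + 10124) = (-5664 - 22596) + ((-117 - 4*(3*(-1/10) + 3/2)) + 10124) = -28260 + ((-117 - 4*(-3/10 + 3/2)) + 10124) = -28260 + ((-117 - 4*6/5) + 10124) = -28260 + ((-117 - 24/5) + 10124) = -28260 + (-609/5 + 10124) = -28260 + 50011/5 = -91289/5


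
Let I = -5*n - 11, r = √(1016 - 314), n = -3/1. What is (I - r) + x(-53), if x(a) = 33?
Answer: 37 - 3*√78 ≈ 10.505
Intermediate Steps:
n = -3 (n = -3*1 = -3)
r = 3*√78 (r = √702 = 3*√78 ≈ 26.495)
I = 4 (I = -5*(-3) - 11 = 15 - 11 = 4)
(I - r) + x(-53) = (4 - 3*√78) + 33 = 37 - 3*√78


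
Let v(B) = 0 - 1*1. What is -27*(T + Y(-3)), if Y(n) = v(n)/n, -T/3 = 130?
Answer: 10521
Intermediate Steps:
v(B) = -1 (v(B) = 0 - 1 = -1)
T = -390 (T = -3*130 = -390)
Y(n) = -1/n
-27*(T + Y(-3)) = -27*(-390 - 1/(-3)) = -27*(-390 - 1*(-1/3)) = -27*(-390 + 1/3) = -27*(-1169/3) = 10521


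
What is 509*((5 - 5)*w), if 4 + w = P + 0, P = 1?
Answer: 0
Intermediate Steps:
w = -3 (w = -4 + (1 + 0) = -4 + 1 = -3)
509*((5 - 5)*w) = 509*((5 - 5)*(-3)) = 509*(0*(-3)) = 509*0 = 0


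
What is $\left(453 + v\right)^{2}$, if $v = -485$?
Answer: $1024$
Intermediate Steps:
$\left(453 + v\right)^{2} = \left(453 - 485\right)^{2} = \left(-32\right)^{2} = 1024$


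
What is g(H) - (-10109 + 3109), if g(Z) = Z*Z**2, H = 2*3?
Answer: 7216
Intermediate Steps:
H = 6
g(Z) = Z**3
g(H) - (-10109 + 3109) = 6**3 - (-10109 + 3109) = 216 - 1*(-7000) = 216 + 7000 = 7216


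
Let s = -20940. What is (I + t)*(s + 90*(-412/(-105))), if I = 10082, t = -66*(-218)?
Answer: -3526322760/7 ≈ -5.0376e+8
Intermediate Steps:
t = 14388
(I + t)*(s + 90*(-412/(-105))) = (10082 + 14388)*(-20940 + 90*(-412/(-105))) = 24470*(-20940 + 90*(-412*(-1/105))) = 24470*(-20940 + 90*(412/105)) = 24470*(-20940 + 2472/7) = 24470*(-144108/7) = -3526322760/7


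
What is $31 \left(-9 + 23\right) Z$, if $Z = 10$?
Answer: $4340$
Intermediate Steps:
$31 \left(-9 + 23\right) Z = 31 \left(-9 + 23\right) 10 = 31 \cdot 14 \cdot 10 = 434 \cdot 10 = 4340$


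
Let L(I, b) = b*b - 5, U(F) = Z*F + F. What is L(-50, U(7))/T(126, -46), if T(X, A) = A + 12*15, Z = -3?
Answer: 191/134 ≈ 1.4254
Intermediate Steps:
U(F) = -2*F (U(F) = -3*F + F = -2*F)
L(I, b) = -5 + b² (L(I, b) = b² - 5 = -5 + b²)
T(X, A) = 180 + A (T(X, A) = A + 180 = 180 + A)
L(-50, U(7))/T(126, -46) = (-5 + (-2*7)²)/(180 - 46) = (-5 + (-14)²)/134 = (-5 + 196)*(1/134) = 191*(1/134) = 191/134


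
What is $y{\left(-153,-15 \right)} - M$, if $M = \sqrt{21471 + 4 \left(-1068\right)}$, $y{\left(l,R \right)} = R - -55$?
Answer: $40 - 21 \sqrt{39} \approx -91.145$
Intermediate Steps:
$y{\left(l,R \right)} = 55 + R$ ($y{\left(l,R \right)} = R + 55 = 55 + R$)
$M = 21 \sqrt{39}$ ($M = \sqrt{21471 - 4272} = \sqrt{17199} = 21 \sqrt{39} \approx 131.15$)
$y{\left(-153,-15 \right)} - M = \left(55 - 15\right) - 21 \sqrt{39} = 40 - 21 \sqrt{39}$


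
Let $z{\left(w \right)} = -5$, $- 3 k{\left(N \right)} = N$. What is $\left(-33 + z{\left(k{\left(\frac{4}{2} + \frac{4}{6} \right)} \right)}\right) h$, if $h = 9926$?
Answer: $-377188$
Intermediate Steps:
$k{\left(N \right)} = - \frac{N}{3}$
$\left(-33 + z{\left(k{\left(\frac{4}{2} + \frac{4}{6} \right)} \right)}\right) h = \left(-33 - 5\right) 9926 = \left(-38\right) 9926 = -377188$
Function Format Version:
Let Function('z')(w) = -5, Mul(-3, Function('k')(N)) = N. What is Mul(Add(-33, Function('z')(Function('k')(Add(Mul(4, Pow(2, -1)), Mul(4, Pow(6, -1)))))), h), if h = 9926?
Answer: -377188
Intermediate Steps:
Function('k')(N) = Mul(Rational(-1, 3), N)
Mul(Add(-33, Function('z')(Function('k')(Add(Mul(4, Pow(2, -1)), Mul(4, Pow(6, -1)))))), h) = Mul(Add(-33, -5), 9926) = Mul(-38, 9926) = -377188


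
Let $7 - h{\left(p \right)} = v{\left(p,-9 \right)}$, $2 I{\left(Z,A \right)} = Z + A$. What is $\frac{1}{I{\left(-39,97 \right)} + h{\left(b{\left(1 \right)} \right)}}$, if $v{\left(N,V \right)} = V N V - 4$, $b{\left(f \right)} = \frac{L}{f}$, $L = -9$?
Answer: $\frac{1}{769} \approx 0.0013004$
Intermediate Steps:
$b{\left(f \right)} = - \frac{9}{f}$
$v{\left(N,V \right)} = -4 + N V^{2}$ ($v{\left(N,V \right)} = N V V - 4 = N V^{2} - 4 = -4 + N V^{2}$)
$I{\left(Z,A \right)} = \frac{A}{2} + \frac{Z}{2}$ ($I{\left(Z,A \right)} = \frac{Z + A}{2} = \frac{A + Z}{2} = \frac{A}{2} + \frac{Z}{2}$)
$h{\left(p \right)} = 11 - 81 p$ ($h{\left(p \right)} = 7 - \left(-4 + p \left(-9\right)^{2}\right) = 7 - \left(-4 + p 81\right) = 7 - \left(-4 + 81 p\right) = 11 - 81 p$)
$\frac{1}{I{\left(-39,97 \right)} + h{\left(b{\left(1 \right)} \right)}} = \frac{1}{\left(\frac{1}{2} \cdot 97 + \frac{1}{2} \left(-39\right)\right) - \left(-11 + 81 \left(- \frac{9}{1}\right)\right)} = \frac{1}{\left(\frac{97}{2} - \frac{39}{2}\right) - \left(-11 + 81 \left(\left(-9\right) 1\right)\right)} = \frac{1}{29 + \left(11 - -729\right)} = \frac{1}{29 + \left(11 + 729\right)} = \frac{1}{29 + 740} = \frac{1}{769}$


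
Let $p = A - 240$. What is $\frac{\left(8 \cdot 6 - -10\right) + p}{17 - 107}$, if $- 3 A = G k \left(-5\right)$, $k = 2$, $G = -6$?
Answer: $\frac{101}{45} \approx 2.2444$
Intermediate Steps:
$A = -20$ ($A = - \frac{\left(-6\right) 2 \left(-5\right)}{3} = - \frac{\left(-12\right) \left(-5\right)}{3} = \left(- \frac{1}{3}\right) 60 = -20$)
$p = -260$ ($p = -20 - 240 = -260$)
$\frac{\left(8 \cdot 6 - -10\right) + p}{17 - 107} = \frac{\left(8 \cdot 6 - -10\right) - 260}{17 - 107} = \frac{\left(48 + 10\right) - 260}{-90} = \left(58 - 260\right) \left(- \frac{1}{90}\right) = \left(-202\right) \left(- \frac{1}{90}\right) = \frac{101}{45}$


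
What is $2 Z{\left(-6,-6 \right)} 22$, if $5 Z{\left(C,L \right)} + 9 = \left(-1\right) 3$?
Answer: $- \frac{528}{5} \approx -105.6$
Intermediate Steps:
$Z{\left(C,L \right)} = - \frac{12}{5}$ ($Z{\left(C,L \right)} = - \frac{9}{5} + \frac{\left(-1\right) 3}{5} = - \frac{9}{5} + \frac{1}{5} \left(-3\right) = - \frac{9}{5} - \frac{3}{5} = - \frac{12}{5}$)
$2 Z{\left(-6,-6 \right)} 22 = 2 \left(- \frac{12}{5}\right) 22 = \left(- \frac{24}{5}\right) 22 = - \frac{528}{5}$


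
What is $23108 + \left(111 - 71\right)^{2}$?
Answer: $24708$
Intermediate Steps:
$23108 + \left(111 - 71\right)^{2} = 23108 + 40^{2} = 23108 + 1600 = 24708$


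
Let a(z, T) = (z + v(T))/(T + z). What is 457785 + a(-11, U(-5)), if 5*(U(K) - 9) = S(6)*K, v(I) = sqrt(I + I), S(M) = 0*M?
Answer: 915581/2 - 3*sqrt(2)/2 ≈ 4.5779e+5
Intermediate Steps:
S(M) = 0
v(I) = sqrt(2)*sqrt(I) (v(I) = sqrt(2*I) = sqrt(2)*sqrt(I))
U(K) = 9 (U(K) = 9 + (0*K)/5 = 9 + (1/5)*0 = 9 + 0 = 9)
a(z, T) = (z + sqrt(2)*sqrt(T))/(T + z)
457785 + a(-11, U(-5)) = 457785 + (-11 + sqrt(2)*sqrt(9))/(9 - 11) = 457785 + (-11 + sqrt(2)*3)/(-2) = 457785 - (-11 + 3*sqrt(2))/2 = 457785 + (11/2 - 3*sqrt(2)/2) = 915581/2 - 3*sqrt(2)/2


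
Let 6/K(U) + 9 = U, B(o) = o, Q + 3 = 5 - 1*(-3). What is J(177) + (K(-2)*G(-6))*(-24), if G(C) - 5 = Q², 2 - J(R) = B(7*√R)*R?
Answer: 4342/11 - 1239*√177 ≈ -16089.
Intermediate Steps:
Q = 5 (Q = -3 + (5 - 1*(-3)) = -3 + (5 + 3) = -3 + 8 = 5)
J(R) = 2 - 7*R^(3/2) (J(R) = 2 - 7*√R*R = 2 - 7*R^(3/2))
G(C) = 30 (G(C) = 5 + 5² = 5 + 25 = 30)
K(U) = 6/(-9 + U)
J(177) + (K(-2)*G(-6))*(-24) = (2 - 1239*√177) + ((6/(-9 - 2))*30)*(-24) = (2 - 1239*√177) + ((6/(-11))*30)*(-24) = (2 - 1239*√177) + ((6*(-1/11))*30)*(-24) = (2 - 1239*√177) - 6/11*30*(-24) = (2 - 1239*√177) - 180/11*(-24) = (2 - 1239*√177) + 4320/11 = 4342/11 - 1239*√177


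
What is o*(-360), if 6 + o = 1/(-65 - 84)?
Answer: 322200/149 ≈ 2162.4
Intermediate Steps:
o = -895/149 (o = -6 + 1/(-65 - 84) = -6 + 1/(-149) = -6 - 1/149 = -895/149 ≈ -6.0067)
o*(-360) = -895/149*(-360) = 322200/149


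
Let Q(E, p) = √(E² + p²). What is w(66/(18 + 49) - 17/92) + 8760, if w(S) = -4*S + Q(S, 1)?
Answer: 13494227/1541 + √62329385/6164 ≈ 8758.1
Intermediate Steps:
w(S) = √(1 + S²) - 4*S (w(S) = -4*S + √(S² + 1²) = -4*S + √(S² + 1) = -4*S + √(1 + S²) = √(1 + S²) - 4*S)
w(66/(18 + 49) - 17/92) + 8760 = (√(1 + (66/(18 + 49) - 17/92)²) - 4*(66/(18 + 49) - 17/92)) + 8760 = (√(1 + (66/67 - 17*1/92)²) - 4*(66/67 - 17*1/92)) + 8760 = (√(1 + (66*(1/67) - 17/92)²) - 4*(66*(1/67) - 17/92)) + 8760 = (√(1 + (66/67 - 17/92)²) - 4*(66/67 - 17/92)) + 8760 = (√(1 + (4933/6164)²) - 4*4933/6164) + 8760 = (√(1 + 24334489/37994896) - 4933/1541) + 8760 = (√(62329385/37994896) - 4933/1541) + 8760 = (√62329385/6164 - 4933/1541) + 8760 = (-4933/1541 + √62329385/6164) + 8760 = 13494227/1541 + √62329385/6164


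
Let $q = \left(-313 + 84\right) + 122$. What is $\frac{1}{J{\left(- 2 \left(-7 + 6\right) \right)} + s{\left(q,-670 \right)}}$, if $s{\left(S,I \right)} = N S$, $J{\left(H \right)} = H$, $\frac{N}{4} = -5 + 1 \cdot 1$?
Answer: $\frac{1}{1714} \approx 0.00058343$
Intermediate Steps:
$q = -107$ ($q = -229 + 122 = -107$)
$N = -16$ ($N = 4 \left(-5 + 1 \cdot 1\right) = 4 \left(-5 + 1\right) = 4 \left(-4\right) = -16$)
$s{\left(S,I \right)} = - 16 S$
$\frac{1}{J{\left(- 2 \left(-7 + 6\right) \right)} + s{\left(q,-670 \right)}} = \frac{1}{- 2 \left(-7 + 6\right) - -1712} = \frac{1}{\left(-2\right) \left(-1\right) + 1712} = \frac{1}{2 + 1712} = \frac{1}{1714}$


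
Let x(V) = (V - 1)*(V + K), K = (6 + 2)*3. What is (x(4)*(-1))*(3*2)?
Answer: -504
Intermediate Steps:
K = 24 (K = 8*3 = 24)
x(V) = (-1 + V)*(24 + V) (x(V) = (V - 1)*(V + 24) = (-1 + V)*(24 + V))
(x(4)*(-1))*(3*2) = ((-24 + 4² + 23*4)*(-1))*(3*2) = ((-24 + 16 + 92)*(-1))*6 = (84*(-1))*6 = -84*6 = -504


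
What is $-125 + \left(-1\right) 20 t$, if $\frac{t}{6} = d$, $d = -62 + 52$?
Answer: $1075$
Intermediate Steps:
$d = -10$
$t = -60$ ($t = 6 \left(-10\right) = -60$)
$-125 + \left(-1\right) 20 t = -125 + \left(-1\right) 20 \left(-60\right) = -125 - -1200 = -125 + 1200 = 1075$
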